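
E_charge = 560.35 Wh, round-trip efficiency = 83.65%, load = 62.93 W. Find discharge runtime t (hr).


Step 1: E_discharge = eta/100 * E_charge = 83.65/100 * 560.35 = 468.73 Wh
Step 2: t = E_discharge / P = 468.73 / 62.93 = 7.448 hr

7.448 hr


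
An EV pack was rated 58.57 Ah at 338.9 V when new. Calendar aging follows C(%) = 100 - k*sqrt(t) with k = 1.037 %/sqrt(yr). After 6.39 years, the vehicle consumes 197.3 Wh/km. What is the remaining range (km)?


Step 1: capacity retention = 100 - 1.037 * sqrt(6.39) = 100 - 1.037 * 2.5278 = 97.379%
Step 2: C_now = 58.57 * 97.379/100 = 57.035 Ah
Step 3: E_pack = V * C_now = 338.9 * 57.035 = 19329 Wh
Step 4: range = E_pack / consumption = 19329 / 197.3 = 97.97 km

97.97 km


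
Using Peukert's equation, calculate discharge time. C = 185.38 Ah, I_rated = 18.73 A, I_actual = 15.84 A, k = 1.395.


t_rated = C / I_rated = 185.38 / 18.73 = 9.8975 hr
(I_rated/I)^k = (1.1824)^1.395 = 1.2633
t = t_rated * (I_rated/I)^k = 9.8975 * 1.2633 = 12.50 hr

12.50 hr


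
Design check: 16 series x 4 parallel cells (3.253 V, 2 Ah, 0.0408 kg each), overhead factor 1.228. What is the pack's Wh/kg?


Step 1: V_pack = 16 * 3.253 = 52.048 V
Step 2: C_pack = 4 * 2 = 8 Ah
Step 3: E_pack = V_pack * C_pack = 52.048 * 8 = 416.38 Wh
Step 4: m_pack = 16 * 4 * 0.0408 * 1.228 = 3.2066 kg
Step 5: ED = E_pack / m_pack = 416.38 / 3.2066 = 129.9 Wh/kg

129.9 Wh/kg


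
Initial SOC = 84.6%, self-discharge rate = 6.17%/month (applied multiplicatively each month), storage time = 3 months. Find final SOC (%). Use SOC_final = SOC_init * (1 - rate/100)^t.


decay = (1 - 6.17/100)^3 = 0.82609
SOC_final = 84.6 * 0.82609 = 69.89%

69.89%


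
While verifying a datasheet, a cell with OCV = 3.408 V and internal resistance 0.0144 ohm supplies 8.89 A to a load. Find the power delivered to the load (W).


Step 1: V_terminal = OCV - I*R = 3.408 - 8.89 * 0.0144 = 3.28 V
Step 2: P_out = V_terminal * I = 3.28 * 8.89 = 29.16 W

29.16 W


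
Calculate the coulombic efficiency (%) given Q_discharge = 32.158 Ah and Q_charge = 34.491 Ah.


eta_c = Q_dis / Q_chg * 100 = 32.158 / 34.491 * 100 = 93.24%

93.24%


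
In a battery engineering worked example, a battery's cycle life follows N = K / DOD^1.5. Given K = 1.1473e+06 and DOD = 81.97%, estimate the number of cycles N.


DOD^1.5 = 742.13
N = K / DOD^1.5 = 1.1473e+06 / 742.13 = 1546

1546 cycles


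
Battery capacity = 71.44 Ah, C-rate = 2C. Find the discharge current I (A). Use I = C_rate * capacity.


At 2C: I = 2 * 71.44 Ah = 142.88 A

142.88 A


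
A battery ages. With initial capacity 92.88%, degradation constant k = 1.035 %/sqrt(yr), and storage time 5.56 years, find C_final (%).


sqrt(t) = sqrt(5.56) = 2.358
C_final = 92.88 - 1.035 * 2.358 = 90.44%

90.44%


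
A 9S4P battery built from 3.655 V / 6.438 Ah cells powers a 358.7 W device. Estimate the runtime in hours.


Step 1: E_pack = Ns * V_cell * Np * C_cell = 9 * 3.655 * 4 * 6.438 = 847.11 Wh
Step 2: t = E_pack / P = 847.11 / 358.7 = 2.362 hr

2.362 hr


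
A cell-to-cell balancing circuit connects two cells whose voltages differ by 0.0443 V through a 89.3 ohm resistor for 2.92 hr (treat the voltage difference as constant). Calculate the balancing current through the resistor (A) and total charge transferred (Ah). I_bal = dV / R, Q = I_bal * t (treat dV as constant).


I_bal = dV / R = 0.0443 / 89.3 = 4.9608e-04 A
Q = I_bal * t = 4.9608e-04 * 2.92 = 0.001449 Ah

I=4.9608e-04 A, Q=0.001449 Ah


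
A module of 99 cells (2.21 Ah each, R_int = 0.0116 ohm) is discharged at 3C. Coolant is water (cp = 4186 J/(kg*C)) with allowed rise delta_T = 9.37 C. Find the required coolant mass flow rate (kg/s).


Step 1: I = 3 * 2.21 = 6.63 A
Step 2: Q_cell = I^2 * R = 6.63^2 * 0.0116 = 0.5099 W
Step 3: Q_total = 99 * 0.5099 = 50.48 W
Step 4: m_dot = Q_total / (cp * dT) = 50.48 / (4186 * 9.37) = 0.001287 kg/s

0.001287 kg/s


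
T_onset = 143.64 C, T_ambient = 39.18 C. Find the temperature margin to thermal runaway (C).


Safety margin = 143.64 C - 39.18 C = 104.46 C

104.46 C


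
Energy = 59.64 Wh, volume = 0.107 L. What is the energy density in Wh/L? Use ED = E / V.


Volumetric ED = 59.64 Wh / 0.107 L = 557.4 Wh/L

557.4 Wh/L


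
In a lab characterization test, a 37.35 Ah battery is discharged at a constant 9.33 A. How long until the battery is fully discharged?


Runtime = 37.35 Ah / 9.33 A = 4.003 hr

4.003 hr


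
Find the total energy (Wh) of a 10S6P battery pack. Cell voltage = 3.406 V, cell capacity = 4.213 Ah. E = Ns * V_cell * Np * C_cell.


V_pack = 10 * 3.406 = 34.06 V
C_pack = 6 * 4.213 = 25.278 Ah
E = V_pack * C_pack = 34.06 * 25.278 = 861.0 Wh

861.0 Wh


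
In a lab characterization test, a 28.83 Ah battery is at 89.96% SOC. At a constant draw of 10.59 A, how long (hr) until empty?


Step 1: remaining = SOC/100 * C_total = 89.96/100 * 28.83 = 25.935 Ah
Step 2: t = remaining / I = 25.935 / 10.59 = 2.449 hr

2.449 hr


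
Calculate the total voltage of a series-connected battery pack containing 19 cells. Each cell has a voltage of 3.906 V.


V_pack = n * V_cell = 19 * 3.906 = 74.214 V

74.214 V


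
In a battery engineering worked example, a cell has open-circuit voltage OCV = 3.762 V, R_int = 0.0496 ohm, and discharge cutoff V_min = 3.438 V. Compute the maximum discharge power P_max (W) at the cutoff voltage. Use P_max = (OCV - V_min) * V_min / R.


dV = OCV - V_min = 0.324 V (so I_max = dV / R)
P_max = dV * V_min / R = 0.324 * 3.438 / 0.0496 = 22.46 W

22.46 W


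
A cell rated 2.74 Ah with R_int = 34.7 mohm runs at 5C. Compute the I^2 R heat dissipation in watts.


Convert: R = 34.7 mohm = 0.0347 ohm
Step 1: I = C_rate * capacity = 5 * 2.74 = 13.7 A
Step 2: Q = I^2 * R = 13.7^2 * 0.0347 = 187.69 * 0.0347 = 6.513 W

6.513 W


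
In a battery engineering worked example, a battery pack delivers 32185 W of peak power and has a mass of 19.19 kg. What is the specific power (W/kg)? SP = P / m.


SP = P / m = 32185 / 19.19 = 1677 W/kg

1677 W/kg


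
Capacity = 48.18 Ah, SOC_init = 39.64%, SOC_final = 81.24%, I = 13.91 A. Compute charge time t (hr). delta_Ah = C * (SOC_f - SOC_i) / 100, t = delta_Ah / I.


delta_Ah = 48.18 * (81.24 - 39.64) / 100 = 20.043 Ah
t = delta_Ah / I = 20.043 / 13.91 = 1.441 hr

1.441 hr


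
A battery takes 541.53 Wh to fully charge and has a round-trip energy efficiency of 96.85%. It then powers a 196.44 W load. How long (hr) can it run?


Step 1: E_discharge = eta/100 * E_charge = 96.85/100 * 541.53 = 524.47 Wh
Step 2: t = E_discharge / P = 524.47 / 196.44 = 2.670 hr

2.670 hr


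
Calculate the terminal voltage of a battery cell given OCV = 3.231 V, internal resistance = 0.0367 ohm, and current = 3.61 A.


IR drop = 3.61 * 0.0367 = 0.13249 V
V = 3.231 - 0.13249 = 3.099 V

3.099 V


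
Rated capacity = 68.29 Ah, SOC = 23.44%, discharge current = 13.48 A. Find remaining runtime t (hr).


Step 1: remaining = SOC/100 * C_total = 23.44/100 * 68.29 = 16.007 Ah
Step 2: t = remaining / I = 16.007 / 13.48 = 1.187 hr

1.187 hr


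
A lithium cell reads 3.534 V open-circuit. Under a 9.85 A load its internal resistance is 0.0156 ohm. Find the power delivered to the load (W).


Step 1: V_terminal = OCV - I*R = 3.534 - 9.85 * 0.0156 = 3.3803 V
Step 2: P_out = V_terminal * I = 3.3803 * 9.85 = 33.30 W

33.30 W


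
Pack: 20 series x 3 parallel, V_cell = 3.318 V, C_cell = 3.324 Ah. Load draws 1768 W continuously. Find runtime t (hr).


Step 1: E_pack = Ns * V_cell * Np * C_cell = 20 * 3.318 * 3 * 3.324 = 661.74 Wh
Step 2: t = E_pack / P = 661.74 / 1768 = 0.3743 hr

0.3743 hr


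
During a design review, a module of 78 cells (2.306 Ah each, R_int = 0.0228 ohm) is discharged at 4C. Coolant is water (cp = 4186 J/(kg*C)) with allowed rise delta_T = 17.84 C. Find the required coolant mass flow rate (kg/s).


Step 1: I = 4 * 2.306 = 9.224 A
Step 2: Q_cell = I^2 * R = 9.224^2 * 0.0228 = 1.9399 W
Step 3: Q_total = 78 * 1.9399 = 151.31 W
Step 4: m_dot = Q_total / (cp * dT) = 151.31 / (4186 * 17.84) = 0.002026 kg/s

0.002026 kg/s


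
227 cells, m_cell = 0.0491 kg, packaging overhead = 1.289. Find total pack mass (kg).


m_pack = n * m_cell * overhead = 227 * 0.0491 * 1.289 = 14.37 kg

14.37 kg


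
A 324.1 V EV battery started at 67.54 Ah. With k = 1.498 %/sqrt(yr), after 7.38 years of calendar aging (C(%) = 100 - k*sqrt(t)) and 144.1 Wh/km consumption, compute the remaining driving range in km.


Step 1: capacity retention = 100 - 1.498 * sqrt(7.38) = 100 - 1.498 * 2.7166 = 95.931%
Step 2: C_now = 67.54 * 95.931/100 = 64.792 Ah
Step 3: E_pack = V * C_now = 324.1 * 64.792 = 20999 Wh
Step 4: range = E_pack / consumption = 20999 / 144.1 = 145.7 km

145.7 km


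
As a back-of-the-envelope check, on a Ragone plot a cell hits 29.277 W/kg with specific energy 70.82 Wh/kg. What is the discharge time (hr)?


t = E / P = 70.82 / 29.277 = 2.419 hr

2.419 hr


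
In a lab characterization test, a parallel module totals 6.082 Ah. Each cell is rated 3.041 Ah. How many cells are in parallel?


n = C_total / C_cell = 6.082 / 3.041 = 2

2


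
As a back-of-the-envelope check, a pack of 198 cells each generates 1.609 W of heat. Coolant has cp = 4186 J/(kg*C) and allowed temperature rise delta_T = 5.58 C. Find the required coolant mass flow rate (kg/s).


Step 1: Total heat Q = 198 * 1.609 W = 318.58 W
Step 2: denom = cp * dT = 4186 * 5.58 = 23358
Step 3: m_dot = 318.58 / 23358 = 0.01364 kg/s

0.01364 kg/s


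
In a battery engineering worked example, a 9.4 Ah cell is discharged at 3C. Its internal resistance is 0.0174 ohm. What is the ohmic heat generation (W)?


Step 1: I = C_rate * capacity = 3 * 9.4 = 28.2 A
Step 2: Q = I^2 * R = 28.2^2 * 0.0174 = 795.24 * 0.0174 = 13.84 W

13.84 W


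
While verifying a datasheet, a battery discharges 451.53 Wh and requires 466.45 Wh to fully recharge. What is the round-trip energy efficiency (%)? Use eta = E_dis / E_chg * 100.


eta_e = E_dis / E_chg * 100 = 451.53 / 466.45 * 100 = 96.80%

96.80%


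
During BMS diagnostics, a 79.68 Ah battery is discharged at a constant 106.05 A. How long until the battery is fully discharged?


t = capacity / current = 79.68 / 106.05 = 0.7513 hr

0.7513 hr


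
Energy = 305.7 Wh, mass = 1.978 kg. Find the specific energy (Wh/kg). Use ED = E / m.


Specific energy = 305.7 Wh / 1.978 kg = 154.6 Wh/kg

154.6 Wh/kg


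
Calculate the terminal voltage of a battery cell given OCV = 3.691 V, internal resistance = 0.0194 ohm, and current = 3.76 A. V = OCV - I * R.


IR drop = 3.76 * 0.0194 = 0.072944 V
V = 3.691 - 0.072944 = 3.618 V

3.618 V


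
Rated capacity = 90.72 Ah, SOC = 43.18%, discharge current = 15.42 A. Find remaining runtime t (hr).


Step 1: remaining = SOC/100 * C_total = 43.18/100 * 90.72 = 39.173 Ah
Step 2: t = remaining / I = 39.173 / 15.42 = 2.540 hr

2.540 hr


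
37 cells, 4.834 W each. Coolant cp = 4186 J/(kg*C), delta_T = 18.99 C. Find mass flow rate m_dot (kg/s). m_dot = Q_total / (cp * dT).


Q_total = 37 * 4.834 = 178.86 W
m_dot = Q_total / (cp * dT) = 178.86 / (4186 * 18.99) = 0.002250 kg/s

0.002250 kg/s


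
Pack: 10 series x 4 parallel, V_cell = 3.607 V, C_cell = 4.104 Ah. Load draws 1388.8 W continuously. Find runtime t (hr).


Step 1: E_pack = Ns * V_cell * Np * C_cell = 10 * 3.607 * 4 * 4.104 = 592.13 Wh
Step 2: t = E_pack / P = 592.13 / 1388.8 = 0.4264 hr

0.4264 hr


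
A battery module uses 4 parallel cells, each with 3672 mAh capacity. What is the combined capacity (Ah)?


Convert: C_cell = 3672 mAh = 3.672 Ah
C_total = 4 * 3.672 = 14.688 Ah

14.688 Ah


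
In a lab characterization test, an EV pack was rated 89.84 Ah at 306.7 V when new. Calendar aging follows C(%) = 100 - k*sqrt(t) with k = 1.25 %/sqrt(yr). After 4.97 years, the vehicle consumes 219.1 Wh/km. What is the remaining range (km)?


Step 1: capacity retention = 100 - 1.25 * sqrt(4.97) = 100 - 1.25 * 2.2293 = 97.213%
Step 2: C_now = 89.84 * 97.213/100 = 87.336 Ah
Step 3: E_pack = V * C_now = 306.7 * 87.336 = 26786 Wh
Step 4: range = E_pack / consumption = 26786 / 219.1 = 122.3 km

122.3 km


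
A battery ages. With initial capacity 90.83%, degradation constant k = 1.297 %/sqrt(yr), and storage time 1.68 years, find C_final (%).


Step 1: sqrt(1.68 yr) = 1.2961
Step 2: drop = 1.297 * 1.2961 = 1.681
Step 3: C_final = 90.83 - 1.681 = 89.15%

89.15%


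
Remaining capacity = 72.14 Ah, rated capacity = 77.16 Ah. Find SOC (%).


SOC% = 72.14 / 77.16 * 100 = 93.49%

93.49%


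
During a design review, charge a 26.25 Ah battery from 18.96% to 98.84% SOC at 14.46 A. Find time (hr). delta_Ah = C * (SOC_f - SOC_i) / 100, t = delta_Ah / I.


delta_Ah = 26.25 * (98.84 - 18.96) / 100 = 20.969 Ah
t = delta_Ah / I = 20.969 / 14.46 = 1.450 hr

1.450 hr


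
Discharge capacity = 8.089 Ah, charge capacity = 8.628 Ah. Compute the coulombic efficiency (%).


Coulombic efficiency = 8.089/8.628 * 100% = 93.75%

93.75%


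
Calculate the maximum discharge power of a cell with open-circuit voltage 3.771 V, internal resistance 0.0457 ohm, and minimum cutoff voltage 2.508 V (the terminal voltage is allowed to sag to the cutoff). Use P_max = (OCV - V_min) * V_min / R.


P_max = (OCV - V_min) * V_min / R = (3.771 - 2.508) * 2.508 / 0.0457 = 1.263 * 2.508 / 0.0457 = 69.31 W

69.31 W


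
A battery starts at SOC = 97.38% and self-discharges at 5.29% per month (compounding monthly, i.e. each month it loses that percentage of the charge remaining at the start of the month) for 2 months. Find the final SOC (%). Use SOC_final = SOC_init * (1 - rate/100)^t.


Monthly retention factor = 1 - 5.29/100 = 0.9471
Over 2 months: factor^2 = 0.897
SOC_final = 97.38 * 0.897 = 87.35%

87.35%


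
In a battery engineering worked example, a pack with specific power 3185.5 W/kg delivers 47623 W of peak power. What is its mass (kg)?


m = P / SP = 47623 / 3185.5 = 14.95 kg

14.95 kg


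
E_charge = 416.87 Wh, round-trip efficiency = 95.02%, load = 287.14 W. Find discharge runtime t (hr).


Step 1: E_discharge = eta/100 * E_charge = 95.02/100 * 416.87 = 396.11 Wh
Step 2: t = E_discharge / P = 396.11 / 287.14 = 1.380 hr

1.380 hr


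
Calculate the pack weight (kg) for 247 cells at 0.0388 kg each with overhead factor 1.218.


m_pack = n * m_cell * overhead = 247 * 0.0388 * 1.218 = 11.67 kg

11.67 kg


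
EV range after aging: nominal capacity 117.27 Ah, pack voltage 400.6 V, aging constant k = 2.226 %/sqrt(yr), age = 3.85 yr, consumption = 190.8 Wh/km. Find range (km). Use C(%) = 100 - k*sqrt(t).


Step 1: capacity retention = 100 - 2.226 * sqrt(3.85) = 100 - 2.226 * 1.9621 = 95.632%
Step 2: C_now = 117.27 * 95.632/100 = 112.15 Ah
Step 3: E_pack = V * C_now = 400.6 * 112.15 = 44927 Wh
Step 4: range = E_pack / consumption = 44927 / 190.8 = 235.5 km

235.5 km


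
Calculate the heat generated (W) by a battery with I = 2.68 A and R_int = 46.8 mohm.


Convert: R = 46.8 mohm = 0.0468 ohm
I^2 = 7.1824
Q = 7.1824 * 0.0468 = 0.3361 W

0.3361 W


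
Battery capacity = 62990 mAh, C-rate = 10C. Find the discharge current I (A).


Convert: capacity = 62990 mAh = 62.99 Ah
I = C_rate * capacity = 10 * 62.99 = 629.9 A

629.9 A


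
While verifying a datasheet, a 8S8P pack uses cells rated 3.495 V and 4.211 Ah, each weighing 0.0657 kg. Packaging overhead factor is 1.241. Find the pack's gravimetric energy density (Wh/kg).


Step 1: V_pack = 8 * 3.495 = 27.96 V
Step 2: C_pack = 8 * 4.211 = 33.688 Ah
Step 3: E_pack = V_pack * C_pack = 27.96 * 33.688 = 941.92 Wh
Step 4: m_pack = 8 * 8 * 0.0657 * 1.241 = 5.2182 kg
Step 5: ED = E_pack / m_pack = 941.92 / 5.2182 = 180.5 Wh/kg

180.5 Wh/kg


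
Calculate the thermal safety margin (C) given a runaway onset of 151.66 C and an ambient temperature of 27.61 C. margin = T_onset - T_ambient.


Safety margin = 151.66 C - 27.61 C = 124.05 C

124.05 C


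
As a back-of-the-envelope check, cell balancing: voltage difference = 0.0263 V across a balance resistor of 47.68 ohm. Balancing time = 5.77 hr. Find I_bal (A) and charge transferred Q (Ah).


First, Ohm's law: I_bal = 0.0263 V / 47.68 ohm = 5.5159e-04 A
Then Q = I * t = 5.5159e-04 A * 5.77 hr = 0.003183 Ah

I=5.5159e-04 A, Q=0.003183 Ah


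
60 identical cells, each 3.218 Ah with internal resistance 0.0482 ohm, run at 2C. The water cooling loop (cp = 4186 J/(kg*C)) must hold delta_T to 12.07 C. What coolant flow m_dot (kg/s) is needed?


Step 1: I = 2 * 3.218 = 6.436 A
Step 2: Q_cell = I^2 * R = 6.436^2 * 0.0482 = 1.9965 W
Step 3: Q_total = 60 * 1.9965 = 119.79 W
Step 4: m_dot = Q_total / (cp * dT) = 119.79 / (4186 * 12.07) = 0.002371 kg/s

0.002371 kg/s


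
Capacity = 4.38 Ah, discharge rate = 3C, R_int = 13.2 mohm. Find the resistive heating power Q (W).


Convert: R = 13.2 mohm = 0.0132 ohm
Step 1: I = C_rate * capacity = 3 * 4.38 = 13.14 A
Step 2: Q = I^2 * R = 13.14^2 * 0.0132 = 172.66 * 0.0132 = 2.279 W

2.279 W


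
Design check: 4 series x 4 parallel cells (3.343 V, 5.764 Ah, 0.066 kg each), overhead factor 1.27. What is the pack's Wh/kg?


Step 1: V_pack = 4 * 3.343 = 13.372 V
Step 2: C_pack = 4 * 5.764 = 23.056 Ah
Step 3: E_pack = V_pack * C_pack = 13.372 * 23.056 = 308.3 Wh
Step 4: m_pack = 4 * 4 * 0.066 * 1.27 = 1.3411 kg
Step 5: ED = E_pack / m_pack = 308.3 / 1.3411 = 229.9 Wh/kg

229.9 Wh/kg


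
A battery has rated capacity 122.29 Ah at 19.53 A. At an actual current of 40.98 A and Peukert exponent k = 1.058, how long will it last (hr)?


Step 1: t_rated = C / I_rated = 122.29 / 19.53 = 6.2616 hr
Step 2: ratio = 19.53 / 40.98 = 0.47657
Step 3: ratio^k = 0.47657^1.058 = 0.45652
Step 4: t = t_rated * ratio^k = 6.2616 * 0.45652 = 2.859 hr

2.859 hr


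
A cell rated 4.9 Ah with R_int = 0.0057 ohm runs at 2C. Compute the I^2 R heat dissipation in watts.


Step 1: I = C_rate * capacity = 2 * 4.9 = 9.8 A
Step 2: Q = I^2 * R = 9.8^2 * 0.0057 = 96.04 * 0.0057 = 0.5474 W

0.5474 W


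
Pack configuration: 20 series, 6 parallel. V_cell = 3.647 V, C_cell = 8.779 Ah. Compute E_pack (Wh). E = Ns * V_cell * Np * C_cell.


E = Ns * Vcell * Np * Ccell = 20 * 3.647 * 6 * 8.779 = 3842 Wh

3842 Wh


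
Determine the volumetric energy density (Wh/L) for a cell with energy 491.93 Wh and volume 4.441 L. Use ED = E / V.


ED = E / V = 491.93 / 4.441 = 110.8 Wh/L

110.8 Wh/L


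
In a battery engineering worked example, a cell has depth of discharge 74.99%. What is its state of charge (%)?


SOC = 100 - DOD = 100 - 74.99 = 25.01%

25.01%


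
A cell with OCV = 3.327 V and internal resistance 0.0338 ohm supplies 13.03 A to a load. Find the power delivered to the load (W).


Step 1: V_terminal = OCV - I*R = 3.327 - 13.03 * 0.0338 = 2.8866 V
Step 2: P_out = V_terminal * I = 2.8866 * 13.03 = 37.61 W

37.61 W


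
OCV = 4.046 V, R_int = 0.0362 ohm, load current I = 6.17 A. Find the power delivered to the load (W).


Step 1: V_terminal = OCV - I*R = 4.046 - 6.17 * 0.0362 = 3.8226 V
Step 2: P_out = V_terminal * I = 3.8226 * 6.17 = 23.59 W

23.59 W


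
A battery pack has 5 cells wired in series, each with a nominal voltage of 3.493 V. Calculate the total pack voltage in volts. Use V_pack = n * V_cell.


V_pack = n * V_cell = 5 * 3.493 = 17.465 V

17.465 V


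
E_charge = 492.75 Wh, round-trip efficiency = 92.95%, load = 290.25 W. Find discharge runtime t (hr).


Step 1: E_discharge = eta/100 * E_charge = 92.95/100 * 492.75 = 458.01 Wh
Step 2: t = E_discharge / P = 458.01 / 290.25 = 1.578 hr

1.578 hr


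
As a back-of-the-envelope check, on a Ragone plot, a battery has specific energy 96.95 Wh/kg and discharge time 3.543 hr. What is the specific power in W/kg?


P_specific = E / t = 96.95 / 3.543 = 27.36 W/kg

27.36 W/kg


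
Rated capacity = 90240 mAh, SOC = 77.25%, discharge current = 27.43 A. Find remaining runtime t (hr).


Convert: C_total = 90240 mAh = 90.24 Ah
Step 1: remaining = SOC/100 * C_total = 77.25/100 * 90.24 = 69.71 Ah
Step 2: t = remaining / I = 69.71 / 27.43 = 2.541 hr

2.541 hr


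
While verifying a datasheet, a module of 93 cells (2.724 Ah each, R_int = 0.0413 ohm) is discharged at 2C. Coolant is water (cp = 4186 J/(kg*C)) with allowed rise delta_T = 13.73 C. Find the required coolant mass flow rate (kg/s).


Step 1: I = 2 * 2.724 = 5.448 A
Step 2: Q_cell = I^2 * R = 5.448^2 * 0.0413 = 1.2258 W
Step 3: Q_total = 93 * 1.2258 = 114 W
Step 4: m_dot = Q_total / (cp * dT) = 114 / (4186 * 13.73) = 0.001984 kg/s

0.001984 kg/s


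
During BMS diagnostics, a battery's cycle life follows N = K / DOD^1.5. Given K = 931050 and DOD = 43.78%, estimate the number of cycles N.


Step 1: DOD^1.5 = 43.78^1.5 = 289.68
Step 2: N = 931050 / 289.68 = 3214 cycles

3214 cycles


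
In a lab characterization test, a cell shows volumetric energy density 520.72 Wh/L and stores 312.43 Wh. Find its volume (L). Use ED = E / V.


V = E / ED = 312.43 / 520.72 = 0.6000 L

0.6000 L


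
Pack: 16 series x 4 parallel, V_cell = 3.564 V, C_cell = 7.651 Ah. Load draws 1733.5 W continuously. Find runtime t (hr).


Step 1: E_pack = Ns * V_cell * Np * C_cell = 16 * 3.564 * 4 * 7.651 = 1745.2 Wh
Step 2: t = E_pack / P = 1745.2 / 1733.5 = 1.007 hr

1.007 hr


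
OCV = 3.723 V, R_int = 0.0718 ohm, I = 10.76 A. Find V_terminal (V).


IR drop = 10.76 * 0.0718 = 0.77257 V
V = 3.723 - 0.77257 = 2.950 V

2.950 V


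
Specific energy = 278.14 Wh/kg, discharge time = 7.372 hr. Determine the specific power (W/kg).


Specific power = 278.14 Wh/kg / 7.372 hr = 37.73 W/kg

37.73 W/kg


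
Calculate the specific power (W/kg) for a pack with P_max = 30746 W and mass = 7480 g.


Convert: m = 7480 g = 7.48 kg
SP = P / m = 30746 / 7.48 = 4110 W/kg

4110 W/kg


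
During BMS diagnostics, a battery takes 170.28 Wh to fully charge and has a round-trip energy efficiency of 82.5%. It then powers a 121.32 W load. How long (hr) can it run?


Step 1: E_discharge = eta/100 * E_charge = 82.5/100 * 170.28 = 140.48 Wh
Step 2: t = E_discharge / P = 140.48 / 121.32 = 1.158 hr

1.158 hr


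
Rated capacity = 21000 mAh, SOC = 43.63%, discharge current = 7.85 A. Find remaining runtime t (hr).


Convert: C_total = 21000 mAh = 21 Ah
Step 1: remaining = SOC/100 * C_total = 43.63/100 * 21 = 9.1623 Ah
Step 2: t = remaining / I = 9.1623 / 7.85 = 1.167 hr

1.167 hr


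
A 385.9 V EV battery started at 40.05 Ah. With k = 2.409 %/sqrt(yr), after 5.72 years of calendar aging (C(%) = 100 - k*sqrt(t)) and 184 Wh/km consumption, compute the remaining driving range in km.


Step 1: capacity retention = 100 - 2.409 * sqrt(5.72) = 100 - 2.409 * 2.3917 = 94.238%
Step 2: C_now = 40.05 * 94.238/100 = 37.742 Ah
Step 3: E_pack = V * C_now = 385.9 * 37.742 = 14565 Wh
Step 4: range = E_pack / consumption = 14565 / 184 = 79.16 km

79.16 km


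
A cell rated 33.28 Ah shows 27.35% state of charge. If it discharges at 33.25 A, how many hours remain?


Step 1: remaining = SOC/100 * C_total = 27.35/100 * 33.28 = 9.1021 Ah
Step 2: t = remaining / I = 9.1021 / 33.25 = 0.2737 hr

0.2737 hr


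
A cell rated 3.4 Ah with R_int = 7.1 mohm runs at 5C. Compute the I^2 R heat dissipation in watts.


Convert: R = 7.1 mohm = 0.0071 ohm
Step 1: I = C_rate * capacity = 5 * 3.4 = 17 A
Step 2: Q = I^2 * R = 17^2 * 0.0071 = 289 * 0.0071 = 2.052 W

2.052 W


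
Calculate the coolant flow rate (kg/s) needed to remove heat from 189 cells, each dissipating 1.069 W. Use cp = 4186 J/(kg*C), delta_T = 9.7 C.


Step 1: Total heat Q = 189 * 1.069 W = 202.04 W
Step 2: denom = cp * dT = 4186 * 9.7 = 40604
Step 3: m_dot = 202.04 / 40604 = 0.004976 kg/s

0.004976 kg/s


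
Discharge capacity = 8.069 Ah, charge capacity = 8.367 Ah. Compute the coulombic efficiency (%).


Coulombic efficiency = 8.069/8.367 * 100% = 96.44%

96.44%


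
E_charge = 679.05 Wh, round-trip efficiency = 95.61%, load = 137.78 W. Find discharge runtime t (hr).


Step 1: E_discharge = eta/100 * E_charge = 95.61/100 * 679.05 = 649.24 Wh
Step 2: t = E_discharge / P = 649.24 / 137.78 = 4.712 hr

4.712 hr


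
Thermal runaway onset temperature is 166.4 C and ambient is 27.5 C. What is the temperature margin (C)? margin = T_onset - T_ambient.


margin = T_onset - T_ambient = 166.4 - 27.5 = 138.9 C

138.9 C


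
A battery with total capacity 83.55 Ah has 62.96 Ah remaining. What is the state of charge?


SOC% = 62.96 / 83.55 * 100 = 75.36%

75.36%


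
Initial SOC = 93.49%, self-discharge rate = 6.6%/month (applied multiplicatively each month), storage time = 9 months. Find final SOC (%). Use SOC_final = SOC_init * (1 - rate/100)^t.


Monthly retention factor = 1 - 6.6/100 = 0.934
Over 9 months: factor^9 = 0.54091
SOC_final = 93.49 * 0.54091 = 50.57%

50.57%


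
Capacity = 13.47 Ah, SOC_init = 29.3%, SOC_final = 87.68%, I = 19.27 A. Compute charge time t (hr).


Step 1: dSOC = 87.68% - 29.3% = 58.38%
Step 2: delta_Ah = 13.47 * 58.38 / 100 = 7.8638 Ah
Step 3: t = 7.8638 / 19.27 = 0.4081 hr

0.4081 hr


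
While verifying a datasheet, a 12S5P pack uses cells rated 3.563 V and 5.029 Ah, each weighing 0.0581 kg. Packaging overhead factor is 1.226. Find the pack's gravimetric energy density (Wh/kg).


Step 1: V_pack = 12 * 3.563 = 42.756 V
Step 2: C_pack = 5 * 5.029 = 25.145 Ah
Step 3: E_pack = V_pack * C_pack = 42.756 * 25.145 = 1075.1 Wh
Step 4: m_pack = 12 * 5 * 0.0581 * 1.226 = 4.2738 kg
Step 5: ED = E_pack / m_pack = 1075.1 / 4.2738 = 251.6 Wh/kg

251.6 Wh/kg


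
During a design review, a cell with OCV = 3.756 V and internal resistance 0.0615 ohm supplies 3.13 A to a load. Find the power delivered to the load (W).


Step 1: V_terminal = OCV - I*R = 3.756 - 3.13 * 0.0615 = 3.5635 V
Step 2: P_out = V_terminal * I = 3.5635 * 3.13 = 11.15 W

11.15 W


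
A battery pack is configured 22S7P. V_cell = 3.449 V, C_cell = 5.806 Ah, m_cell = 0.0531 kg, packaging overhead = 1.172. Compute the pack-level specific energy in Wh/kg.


Step 1: V_pack = 22 * 3.449 = 75.878 V
Step 2: C_pack = 7 * 5.806 = 40.642 Ah
Step 3: E_pack = V_pack * C_pack = 75.878 * 40.642 = 3083.8 Wh
Step 4: m_pack = 22 * 7 * 0.0531 * 1.172 = 9.5839 kg
Step 5: ED = E_pack / m_pack = 3083.8 / 9.5839 = 321.8 Wh/kg

321.8 Wh/kg


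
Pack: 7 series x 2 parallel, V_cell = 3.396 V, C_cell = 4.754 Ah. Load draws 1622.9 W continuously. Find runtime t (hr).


Step 1: E_pack = Ns * V_cell * Np * C_cell = 7 * 3.396 * 2 * 4.754 = 226.02 Wh
Step 2: t = E_pack / P = 226.02 / 1622.9 = 0.1393 hr

0.1393 hr


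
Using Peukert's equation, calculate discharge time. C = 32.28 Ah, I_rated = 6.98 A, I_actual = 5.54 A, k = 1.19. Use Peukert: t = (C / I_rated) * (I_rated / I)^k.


Step 1: t_rated = C / I_rated = 32.28 / 6.98 = 4.6246 hr
Step 2: ratio = 6.98 / 5.54 = 1.2599
Step 3: ratio^k = 1.2599^1.19 = 1.3164
Step 4: t = t_rated * ratio^k = 4.6246 * 1.3164 = 6.088 hr

6.088 hr


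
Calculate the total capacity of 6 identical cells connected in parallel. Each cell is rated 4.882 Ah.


Parallel capacities add: 6 * 4.882 Ah = 29.292 Ah

29.292 Ah


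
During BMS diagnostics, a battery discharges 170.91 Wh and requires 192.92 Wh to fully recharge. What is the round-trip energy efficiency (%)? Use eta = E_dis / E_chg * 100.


eta_e = E_dis / E_chg * 100 = 170.91 / 192.92 * 100 = 88.59%

88.59%


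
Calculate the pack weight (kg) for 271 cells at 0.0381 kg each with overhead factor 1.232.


Cell mass sum = 271 * 0.0381 = 10.325 kg
With overhead 1.232: m_pack = 10.325 * 1.232 = 12.72 kg

12.72 kg


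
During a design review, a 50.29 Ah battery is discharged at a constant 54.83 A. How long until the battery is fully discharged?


t = capacity / current = 50.29 / 54.83 = 0.9172 hr

0.9172 hr


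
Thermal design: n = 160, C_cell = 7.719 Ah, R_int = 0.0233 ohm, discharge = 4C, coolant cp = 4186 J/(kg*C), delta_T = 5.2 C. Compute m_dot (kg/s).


Step 1: I = 4 * 7.719 = 30.876 A
Step 2: Q_cell = I^2 * R = 30.876^2 * 0.0233 = 22.213 W
Step 3: Q_total = 160 * 22.213 = 3554.1 W
Step 4: m_dot = Q_total / (cp * dT) = 3554.1 / (4186 * 5.2) = 0.1633 kg/s

0.1633 kg/s


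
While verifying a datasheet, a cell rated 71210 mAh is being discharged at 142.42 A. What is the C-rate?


Convert: capacity = 71210 mAh = 71.21 Ah
C_rate = I / capacity = 142.42 / 71.21 = 2C

2C


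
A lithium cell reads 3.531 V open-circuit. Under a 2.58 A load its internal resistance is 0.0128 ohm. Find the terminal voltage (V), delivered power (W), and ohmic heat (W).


Step 1: V_terminal = OCV - I*R = 3.531 - 2.58 * 0.0128 = 3.498 V
Step 2: P_out = V_terminal * I = 3.498 * 2.58 = 9.025 W
Step 3: Q = I^2 * R = 2.58^2 * 0.0128 = 0.08520 W

V=3.498 V, P=9.025 W, Q=0.08520 W


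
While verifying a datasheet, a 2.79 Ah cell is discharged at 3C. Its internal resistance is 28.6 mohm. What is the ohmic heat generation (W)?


Convert: R = 28.6 mohm = 0.0286 ohm
Step 1: I = C_rate * capacity = 3 * 2.79 = 8.37 A
Step 2: Q = I^2 * R = 8.37^2 * 0.0286 = 70.057 * 0.0286 = 2.004 W

2.004 W


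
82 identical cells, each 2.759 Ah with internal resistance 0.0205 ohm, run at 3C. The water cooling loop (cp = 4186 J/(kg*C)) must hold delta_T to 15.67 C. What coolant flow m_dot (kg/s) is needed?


Step 1: I = 3 * 2.759 = 8.277 A
Step 2: Q_cell = I^2 * R = 8.277^2 * 0.0205 = 1.4044 W
Step 3: Q_total = 82 * 1.4044 = 115.16 W
Step 4: m_dot = Q_total / (cp * dT) = 115.16 / (4186 * 15.67) = 0.001756 kg/s

0.001756 kg/s


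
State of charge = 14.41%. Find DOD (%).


DOD = 100 - SOC = 100 - 14.41 = 85.59%

85.59%


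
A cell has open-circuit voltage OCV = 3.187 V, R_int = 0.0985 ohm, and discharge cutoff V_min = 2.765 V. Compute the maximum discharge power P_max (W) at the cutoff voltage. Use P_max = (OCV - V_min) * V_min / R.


P_max = (OCV - V_min) * V_min / R = (3.187 - 2.765) * 2.765 / 0.0985 = 0.422 * 2.765 / 0.0985 = 11.85 W

11.85 W


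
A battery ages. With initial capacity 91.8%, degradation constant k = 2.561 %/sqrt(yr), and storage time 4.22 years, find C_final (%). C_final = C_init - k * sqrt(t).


Step 1: sqrt(4.22 yr) = 2.0543
Step 2: drop = 2.561 * 2.0543 = 5.2611
Step 3: C_final = 91.8 - 5.2611 = 86.54%

86.54%


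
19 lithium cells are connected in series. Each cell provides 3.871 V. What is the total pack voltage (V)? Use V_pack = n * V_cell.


With 19 cells in series at 3.871 V each, V_pack = 73.549 V

73.549 V


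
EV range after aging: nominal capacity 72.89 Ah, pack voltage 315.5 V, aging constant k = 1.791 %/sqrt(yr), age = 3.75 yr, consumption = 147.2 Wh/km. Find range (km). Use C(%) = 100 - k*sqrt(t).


Step 1: capacity retention = 100 - 1.791 * sqrt(3.75) = 100 - 1.791 * 1.9365 = 96.532%
Step 2: C_now = 72.89 * 96.532/100 = 70.362 Ah
Step 3: E_pack = V * C_now = 315.5 * 70.362 = 22199 Wh
Step 4: range = E_pack / consumption = 22199 / 147.2 = 150.8 km

150.8 km


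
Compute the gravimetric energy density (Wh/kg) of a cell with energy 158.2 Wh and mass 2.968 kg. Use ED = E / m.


Specific energy = 158.2 Wh / 2.968 kg = 53.30 Wh/kg

53.30 Wh/kg


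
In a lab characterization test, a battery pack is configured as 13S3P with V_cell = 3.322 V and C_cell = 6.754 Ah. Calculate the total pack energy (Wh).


E = Ns * Vcell * Np * Ccell = 13 * 3.322 * 3 * 6.754 = 875.0 Wh

875.0 Wh


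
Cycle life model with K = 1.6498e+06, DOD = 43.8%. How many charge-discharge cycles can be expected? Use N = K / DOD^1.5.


DOD^1.5 = 289.88
N = K / DOD^1.5 = 1.6498e+06 / 289.88 = 5691

5691 cycles


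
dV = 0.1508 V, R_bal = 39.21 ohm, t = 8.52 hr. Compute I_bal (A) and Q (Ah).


I_bal = dV / R = 0.1508 / 39.21 = 0.003846 A
Q = I_bal * t = 0.003846 * 8.52 = 0.03277 Ah

I=0.003846 A, Q=0.03277 Ah


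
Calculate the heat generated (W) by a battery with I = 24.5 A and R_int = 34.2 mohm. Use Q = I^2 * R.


Convert: R = 34.2 mohm = 0.0342 ohm
I^2 = 600.25
Q = 600.25 * 0.0342 = 20.53 W

20.53 W


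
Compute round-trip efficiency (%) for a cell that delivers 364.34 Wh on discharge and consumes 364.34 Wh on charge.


eta_e = E_dis / E_chg * 100 = 364.34 / 364.34 * 100 = 100.0%

100.0%


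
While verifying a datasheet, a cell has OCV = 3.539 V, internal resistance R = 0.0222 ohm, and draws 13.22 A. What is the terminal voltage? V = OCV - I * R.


IR drop = 13.22 * 0.0222 = 0.29348 V
V = 3.539 - 0.29348 = 3.246 V

3.246 V


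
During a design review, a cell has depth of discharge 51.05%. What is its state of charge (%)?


SOC = 100 - DOD = 100 - 51.05 = 48.95%

48.95%


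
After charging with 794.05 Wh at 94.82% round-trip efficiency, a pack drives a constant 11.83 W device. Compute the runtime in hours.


Step 1: E_discharge = eta/100 * E_charge = 94.82/100 * 794.05 = 752.92 Wh
Step 2: t = E_discharge / P = 752.92 / 11.83 = 63.64 hr

63.64 hr


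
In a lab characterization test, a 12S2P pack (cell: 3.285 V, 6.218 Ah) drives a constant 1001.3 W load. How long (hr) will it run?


Step 1: E_pack = Ns * V_cell * Np * C_cell = 12 * 3.285 * 2 * 6.218 = 490.23 Wh
Step 2: t = E_pack / P = 490.23 / 1001.3 = 0.4896 hr

0.4896 hr


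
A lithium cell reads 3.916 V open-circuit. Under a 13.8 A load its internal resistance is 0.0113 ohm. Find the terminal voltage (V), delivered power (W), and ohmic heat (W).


Step 1: V_terminal = OCV - I*R = 3.916 - 13.8 * 0.0113 = 3.7601 V
Step 2: P_out = V_terminal * I = 3.7601 * 13.8 = 51.89 W
Step 3: Q = I^2 * R = 13.8^2 * 0.0113 = 2.152 W

V=3.7601 V, P=51.89 W, Q=2.152 W


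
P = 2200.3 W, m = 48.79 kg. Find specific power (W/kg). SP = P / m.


Specific power = 2200.3 W / 48.79 kg = 45.10 W/kg

45.10 W/kg


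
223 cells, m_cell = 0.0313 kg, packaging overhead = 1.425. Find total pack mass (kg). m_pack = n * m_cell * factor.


m_pack = n * m_cell * overhead = 223 * 0.0313 * 1.425 = 9.946 kg

9.946 kg


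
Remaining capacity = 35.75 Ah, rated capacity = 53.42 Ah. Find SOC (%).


SOC = (remaining / total) * 100 = (35.75 / 53.42) * 100 = 66.92%

66.92%


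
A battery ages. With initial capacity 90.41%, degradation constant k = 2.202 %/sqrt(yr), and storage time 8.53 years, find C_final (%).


Step 1: sqrt(8.53 yr) = 2.9206
Step 2: drop = 2.202 * 2.9206 = 6.4312
Step 3: C_final = 90.41 - 6.4312 = 83.98%

83.98%


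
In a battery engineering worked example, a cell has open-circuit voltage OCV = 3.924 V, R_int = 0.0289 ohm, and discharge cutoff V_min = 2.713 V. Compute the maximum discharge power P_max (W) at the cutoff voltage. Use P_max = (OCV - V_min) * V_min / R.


P_max = (OCV - V_min) * V_min / R = (3.924 - 2.713) * 2.713 / 0.0289 = 1.211 * 2.713 / 0.0289 = 113.7 W

113.7 W


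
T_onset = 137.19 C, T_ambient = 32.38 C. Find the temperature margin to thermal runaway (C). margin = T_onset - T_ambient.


margin = T_onset - T_ambient = 137.19 - 32.38 = 104.81 C

104.81 C


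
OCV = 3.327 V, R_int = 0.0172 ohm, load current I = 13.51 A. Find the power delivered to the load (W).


Step 1: V_terminal = OCV - I*R = 3.327 - 13.51 * 0.0172 = 3.0946 V
Step 2: P_out = V_terminal * I = 3.0946 * 13.51 = 41.81 W

41.81 W


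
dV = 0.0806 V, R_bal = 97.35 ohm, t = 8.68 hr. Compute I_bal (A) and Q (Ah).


I_bal = dV / R = 0.0806 / 97.35 = 8.2794e-04 A
Q = I_bal * t = 8.2794e-04 * 8.68 = 0.007187 Ah

I=8.2794e-04 A, Q=0.007187 Ah


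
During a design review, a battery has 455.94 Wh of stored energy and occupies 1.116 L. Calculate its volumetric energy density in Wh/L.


ED = E / V = 455.94 / 1.116 = 408.5 Wh/L

408.5 Wh/L


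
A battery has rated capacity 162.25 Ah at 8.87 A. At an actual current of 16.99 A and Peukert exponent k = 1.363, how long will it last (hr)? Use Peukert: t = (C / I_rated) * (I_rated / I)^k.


t_rated = C / I_rated = 162.25 / 8.87 = 18.292 hr
(I_rated/I)^k = (0.52207)^1.363 = 0.41235
t = t_rated * (I_rated/I)^k = 18.292 * 0.41235 = 7.543 hr

7.543 hr


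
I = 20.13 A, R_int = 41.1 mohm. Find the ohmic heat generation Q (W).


Convert: R = 41.1 mohm = 0.0411 ohm
Q = I^2 * R = 20.13^2 * 0.0411 = 16.65 W

16.65 W


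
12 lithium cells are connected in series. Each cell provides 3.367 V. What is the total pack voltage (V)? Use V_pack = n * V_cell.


V_pack = n * V_cell = 12 * 3.367 = 40.404 V

40.404 V


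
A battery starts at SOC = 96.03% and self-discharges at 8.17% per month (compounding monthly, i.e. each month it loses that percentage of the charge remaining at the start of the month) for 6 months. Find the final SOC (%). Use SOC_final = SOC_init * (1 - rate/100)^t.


Monthly retention factor = 1 - 8.17/100 = 0.9183
Over 6 months: factor^6 = 0.59966
SOC_final = 96.03 * 0.59966 = 57.59%

57.59%


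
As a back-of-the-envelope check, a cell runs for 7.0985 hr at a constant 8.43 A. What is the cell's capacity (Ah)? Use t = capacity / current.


C = I * t = 8.43 * 7.0985 = 59.84 Ah

59.84 Ah


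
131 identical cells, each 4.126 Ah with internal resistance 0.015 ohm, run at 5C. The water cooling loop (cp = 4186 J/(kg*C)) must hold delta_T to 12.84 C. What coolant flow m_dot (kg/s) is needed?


Step 1: I = 5 * 4.126 = 20.63 A
Step 2: Q_cell = I^2 * R = 20.63^2 * 0.015 = 6.384 W
Step 3: Q_total = 131 * 6.384 = 836.3 W
Step 4: m_dot = Q_total / (cp * dT) = 836.3 / (4186 * 12.84) = 0.01556 kg/s

0.01556 kg/s


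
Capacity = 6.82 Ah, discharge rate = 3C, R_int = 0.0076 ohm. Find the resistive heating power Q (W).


Step 1: I = C_rate * capacity = 3 * 6.82 = 20.46 A
Step 2: Q = I^2 * R = 20.46^2 * 0.0076 = 418.61 * 0.0076 = 3.181 W

3.181 W


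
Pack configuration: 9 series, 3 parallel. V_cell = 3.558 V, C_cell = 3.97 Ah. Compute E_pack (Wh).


E = Ns * Vcell * Np * Ccell = 9 * 3.558 * 3 * 3.97 = 381.4 Wh

381.4 Wh


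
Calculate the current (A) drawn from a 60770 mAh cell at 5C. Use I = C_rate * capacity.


Convert: capacity = 60770 mAh = 60.77 Ah
At 5C: I = 5 * 60.77 Ah = 303.85 A

303.85 A


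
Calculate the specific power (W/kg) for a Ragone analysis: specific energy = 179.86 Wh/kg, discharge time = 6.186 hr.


Specific power = 179.86 Wh/kg / 6.186 hr = 29.08 W/kg

29.08 W/kg


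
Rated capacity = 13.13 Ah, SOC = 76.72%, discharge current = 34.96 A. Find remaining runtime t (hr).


Step 1: remaining = SOC/100 * C_total = 76.72/100 * 13.13 = 10.073 Ah
Step 2: t = remaining / I = 10.073 / 34.96 = 0.2881 hr

0.2881 hr


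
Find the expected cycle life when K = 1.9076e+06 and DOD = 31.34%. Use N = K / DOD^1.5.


Step 1: DOD^1.5 = 31.34^1.5 = 175.45
Step 2: N = 1.9076e+06 / 175.45 = 10870 cycles

10870 cycles


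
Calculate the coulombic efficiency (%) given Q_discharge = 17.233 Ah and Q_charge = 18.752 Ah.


Coulombic efficiency = 17.233/18.752 * 100% = 91.90%

91.90%


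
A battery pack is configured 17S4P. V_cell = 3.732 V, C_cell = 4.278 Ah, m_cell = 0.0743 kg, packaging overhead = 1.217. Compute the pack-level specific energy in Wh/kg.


Step 1: V_pack = 17 * 3.732 = 63.444 V
Step 2: C_pack = 4 * 4.278 = 17.112 Ah
Step 3: E_pack = V_pack * C_pack = 63.444 * 17.112 = 1085.7 Wh
Step 4: m_pack = 17 * 4 * 0.0743 * 1.217 = 6.1488 kg
Step 5: ED = E_pack / m_pack = 1085.7 / 6.1488 = 176.6 Wh/kg

176.6 Wh/kg


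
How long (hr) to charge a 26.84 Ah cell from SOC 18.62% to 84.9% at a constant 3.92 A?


Step 1: dSOC = 84.9% - 18.62% = 66.28%
Step 2: delta_Ah = 26.84 * 66.28 / 100 = 17.79 Ah
Step 3: t = 17.79 / 3.92 = 4.538 hr

4.538 hr


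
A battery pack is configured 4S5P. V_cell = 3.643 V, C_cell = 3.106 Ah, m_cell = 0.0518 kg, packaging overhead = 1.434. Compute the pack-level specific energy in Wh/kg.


Step 1: V_pack = 4 * 3.643 = 14.572 V
Step 2: C_pack = 5 * 3.106 = 15.53 Ah
Step 3: E_pack = V_pack * C_pack = 14.572 * 15.53 = 226.3 Wh
Step 4: m_pack = 4 * 5 * 0.0518 * 1.434 = 1.4856 kg
Step 5: ED = E_pack / m_pack = 226.3 / 1.4856 = 152.3 Wh/kg

152.3 Wh/kg
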